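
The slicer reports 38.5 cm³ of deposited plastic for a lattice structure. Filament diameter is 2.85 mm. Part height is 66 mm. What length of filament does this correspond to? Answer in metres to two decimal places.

6.04 m

A = π r² = π × 1.425² = 6.3794 mm².
Length = 38.5 cm³ / 6.3794 mm² = 38500 / 6.3794 = 6035.05 mm = 6.04 m.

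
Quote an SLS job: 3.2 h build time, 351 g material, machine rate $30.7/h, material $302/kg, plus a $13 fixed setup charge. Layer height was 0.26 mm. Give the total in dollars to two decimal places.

$217.24

Machine cost = 30.7 × 3.2 = $98.24.
Feedstock cost = 302 × 351/1000, so $106.002.
Total = 98.24 + 106.002 + 13 = 217.242 ≈ $217.24.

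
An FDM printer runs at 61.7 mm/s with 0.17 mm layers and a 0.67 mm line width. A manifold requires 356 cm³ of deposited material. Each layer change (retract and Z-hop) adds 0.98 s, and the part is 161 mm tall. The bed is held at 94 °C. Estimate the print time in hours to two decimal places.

14.33 hours

Line area: 0.17 × 0.67 → 0.1139 mm².
Total extruded path = 356000/0.1139 = 3125548.7 mm.
Extrusion time = 3125548.7 / 61.7, so 50657.2 s.
Layer count = ceil(161 / 0.17) = 948.
Non-print overhead: 948 × 0.98 → 929.04 s.
Altogether 50657.2 + 929.04 = 51586.24 s, i.e. 14.33 hours.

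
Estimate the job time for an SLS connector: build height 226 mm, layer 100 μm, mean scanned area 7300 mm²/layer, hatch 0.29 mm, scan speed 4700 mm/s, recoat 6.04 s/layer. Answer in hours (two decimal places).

Layer count = ceil(226 / 0.1) = 2260.
Per-layer scan distance: 7300 / 0.29 → 25172.4 mm.
Scan time per layer: 25172.4 / 4700 → 5.3558 s.
Time per layer = 5.3558 + 6.04 = 11.3958 s.
Build time = 2260 × 11.3958 = 25754.508 s = 7.15 hours.

7.15 hours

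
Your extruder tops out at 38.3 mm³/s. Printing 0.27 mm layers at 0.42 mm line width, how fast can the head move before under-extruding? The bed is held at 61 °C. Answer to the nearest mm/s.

Bead cross-section = 0.27 × 0.42, so 0.1134 mm².
v_max = Q/A = 38.3/0.1134 = 337.74 mm/s → 338 mm/s.

338 mm/s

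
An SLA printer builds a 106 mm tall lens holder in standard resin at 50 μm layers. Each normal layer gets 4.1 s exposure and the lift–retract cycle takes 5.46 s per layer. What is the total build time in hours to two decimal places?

5.63 hours

Number of layers: 106 / 0.05 → 2120 (rounded up).
Cycle time = 4.1 + 5.46, so 9.56 s.
Build time: 2120 × 9.56 s = 20267.2 s, i.e. 5.63 hours.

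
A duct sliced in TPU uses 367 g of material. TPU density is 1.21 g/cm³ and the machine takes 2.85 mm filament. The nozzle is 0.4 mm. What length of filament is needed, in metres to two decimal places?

Extruded volume: 367/1.21 = 303.3058 cm³ (303305.8 mm³).
Filament cross-section = π × (2.85/2)² = 6.3794 mm².
L = V/A = 303305.8/6.3794 = 47544.57 mm → 47.54 m.

47.54 m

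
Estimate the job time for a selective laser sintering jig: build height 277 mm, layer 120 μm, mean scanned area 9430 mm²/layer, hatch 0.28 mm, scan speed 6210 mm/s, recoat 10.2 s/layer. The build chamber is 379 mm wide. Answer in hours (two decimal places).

Layer count = ceil(277 / 0.12) = 2309.
Scan path per layer: 9430 / 0.28 → 33678.6 mm.
Laser time per layer: 33678.6 / 6210 → 5.4233 s.
Time per layer: 5.4233 + 10.2 → 15.6233 s.
Total: 2309 × 15.6233 s = 36074.1997 s → 10.02 hours.

10.02 hours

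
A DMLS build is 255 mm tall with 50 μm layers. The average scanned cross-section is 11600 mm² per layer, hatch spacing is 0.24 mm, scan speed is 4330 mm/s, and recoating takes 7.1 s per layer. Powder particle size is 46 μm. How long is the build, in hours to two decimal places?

Number of layers: 255 / 0.05 → 5100 (rounded up).
Per-layer scan distance = 11600 / 0.24, so 48333.3 mm.
Per-layer scan time: 48333.3 / 4330 → 11.1624 s.
Layer cycle = 11.1624 + 7.1, so 18.2624 s.
5100 layers × 18.2624 s/layer = 93138.24 s, i.e. 25.87 hours.

25.87 hours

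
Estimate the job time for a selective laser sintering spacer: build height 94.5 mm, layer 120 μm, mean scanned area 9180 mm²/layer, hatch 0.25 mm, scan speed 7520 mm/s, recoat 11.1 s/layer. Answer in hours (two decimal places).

Layer count = ceil(94.5 / 0.12) = 788.
Per-layer scan distance = 9180 / 0.25, so 36720 mm.
Scan time per layer = 36720 / 7520, so 4.883 s.
Layer cycle = 4.883 + 11.1 = 15.983 s.
788 layers × 15.983 s/layer = 12594.604 s, i.e. 3.50 hours.

3.50 hours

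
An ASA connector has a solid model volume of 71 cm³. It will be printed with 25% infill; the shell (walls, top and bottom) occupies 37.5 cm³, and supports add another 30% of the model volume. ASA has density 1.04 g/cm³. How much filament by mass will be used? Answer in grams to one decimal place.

Volume inside the shell = 71 − 37.5, so 33.5 cm³.
Infill deposited: 0.25 × 33.5 → 8.375 cm³.
Support = 0.30 × 71, so 21.3 cm³.
Total printed volume: 37.5 + 8.375 + 21.3 → 67.175 cm³.
Mass = 67.175 × 1.04, so 69.862 g.

69.9 g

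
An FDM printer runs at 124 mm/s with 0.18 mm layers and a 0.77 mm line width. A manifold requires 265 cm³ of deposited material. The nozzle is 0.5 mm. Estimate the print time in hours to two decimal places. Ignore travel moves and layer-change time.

Extrusion cross-section = 0.18 × 0.77, so 0.1386 mm².
Total extruded path = 265000/0.1386 = 1911976.9 mm.
Time extruding = 1911976.9 / 124, so 15419.2 s.
That's 15419.2 s → 4.28 hours.

4.28 hours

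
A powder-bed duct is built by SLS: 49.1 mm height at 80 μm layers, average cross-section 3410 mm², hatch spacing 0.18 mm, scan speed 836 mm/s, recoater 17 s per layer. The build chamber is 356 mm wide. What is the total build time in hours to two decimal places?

6.76 hours

Layers = ⌈49.1/0.08⌉ = 614.
Hatch length per layer = 3410 / 0.18, so 18944.4 mm.
Per-layer scan time = 18944.4 / 836, so 22.6608 s.
Layer cycle = 22.6608 + 17, so 39.6608 s.
Build time = 614 × 39.6608 = 24351.7312 s = 6.76 hours.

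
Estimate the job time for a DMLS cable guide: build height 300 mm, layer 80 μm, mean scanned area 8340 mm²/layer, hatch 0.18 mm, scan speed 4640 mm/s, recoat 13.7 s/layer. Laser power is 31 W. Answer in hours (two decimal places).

24.67 hours

Number of layers: 300 / 0.08 → 3750 (rounded up).
Hatch length per layer = 8340 / 0.18 = 46333.3 mm.
Laser time per layer: 46333.3 / 4640 → 9.9856 s.
Layer cycle = 9.9856 + 13.7 = 23.6856 s.
Total: 3750 × 23.6856 s = 88821 s → 24.67 hours.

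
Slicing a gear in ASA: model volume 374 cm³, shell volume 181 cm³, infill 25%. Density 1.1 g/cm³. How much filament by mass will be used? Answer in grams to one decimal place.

252.2 g

Infill region = 374 − 181, so 193 cm³.
Infill volume = 0.25 × 193 = 48.25 cm³.
Deposited volume = 181 + 48.25 = 229.25 cm³.
Mass = 229.25 × 1.1 = 252.175 g.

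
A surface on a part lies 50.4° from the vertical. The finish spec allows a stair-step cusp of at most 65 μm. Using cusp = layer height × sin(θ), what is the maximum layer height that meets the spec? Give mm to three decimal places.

t = h_c / sin θ = 0.065 / 0.7705 = 0.084 mm.

0.084 mm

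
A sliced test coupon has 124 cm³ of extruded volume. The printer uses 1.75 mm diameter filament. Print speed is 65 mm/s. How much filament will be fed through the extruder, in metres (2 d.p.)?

51.55 m

Filament cross-section = π × (1.75/2)² = 2.4053 mm².
L = 124000 mm³ / 2.4053 mm² = 51552.82 mm, i.e. 51.55 m.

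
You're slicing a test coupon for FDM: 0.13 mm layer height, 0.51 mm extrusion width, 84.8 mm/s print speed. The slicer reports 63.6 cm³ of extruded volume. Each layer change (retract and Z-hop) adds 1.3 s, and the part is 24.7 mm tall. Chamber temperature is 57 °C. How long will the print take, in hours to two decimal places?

Extrusion cross-section: 0.13 × 0.51 → 0.0663 mm².
Total extruded path = 63600/0.0663 = 959276 mm.
Extrusion time = 959276 / 84.8, so 11312.2 s.
Layer count = ceil(24.7 / 0.13) = 190.
Layer-change overhead: 190 × 1.3 → 247 s.
Altogether 11312.2 + 247 = 11559.2 s, i.e. 3.21 hours.

3.21 hours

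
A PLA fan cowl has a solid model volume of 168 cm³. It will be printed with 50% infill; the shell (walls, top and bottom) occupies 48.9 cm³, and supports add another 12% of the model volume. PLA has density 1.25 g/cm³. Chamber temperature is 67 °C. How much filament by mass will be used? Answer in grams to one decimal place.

160.8 g

Interior volume = 168 − 48.9 = 119.1 cm³.
Infill deposited = 0.50 × 119.1, so 59.55 cm³.
Support = 0.12 × 168, so 20.16 cm³.
Total extruded = 48.9 + 59.55 + 20.16, so 128.61 cm³.
Mass: 128.61 × 1.25 → 160.7625 g.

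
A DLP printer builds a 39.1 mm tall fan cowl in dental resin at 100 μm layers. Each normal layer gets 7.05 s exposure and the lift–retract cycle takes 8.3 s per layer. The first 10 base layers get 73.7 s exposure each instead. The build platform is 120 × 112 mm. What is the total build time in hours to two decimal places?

1.85 hours

Number of layers: 39.1 / 0.1 → 391 (rounded up).
Bottom layers = 10 × (73.7 + 8.3), so 820 s.
Normal layers: 381 × (7.05 + 8.3) → 5848.35 s.
Total = 820 + 5848.35 = 6668.35 s = 1.85 hours.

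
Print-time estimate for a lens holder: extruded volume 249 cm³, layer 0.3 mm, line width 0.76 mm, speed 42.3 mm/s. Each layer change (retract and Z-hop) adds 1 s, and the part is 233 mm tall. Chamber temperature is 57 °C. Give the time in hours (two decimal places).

7.39 hours

Line area: 0.3 × 0.76 → 0.228 mm².
Path length: 249000 mm³ / 0.228 mm² → 1092105.3 mm.
Print-move time: 1092105.3 / 42.3 → 25818.1 s.
Number of layers: 233 / 0.3 → 777 (rounded up).
Non-print overhead = 777 × 1 = 777 s.
Total = 25818.1 + 777 = 26595.1 s = 7.39 hours.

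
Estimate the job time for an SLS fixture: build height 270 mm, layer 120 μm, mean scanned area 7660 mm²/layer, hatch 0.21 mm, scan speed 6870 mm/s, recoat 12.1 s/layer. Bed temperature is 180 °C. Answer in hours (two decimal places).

Number of layers: 270 / 0.12 → 2250 (rounded up).
Scan path per layer = 7660 / 0.21 = 36476.2 mm.
Per-layer scan time: 36476.2 / 6870 → 5.3095 s.
Layer cycle = 5.3095 + 12.1, so 17.4095 s.
Build time = 2250 × 17.4095 = 39171.375 s = 10.88 hours.

10.88 hours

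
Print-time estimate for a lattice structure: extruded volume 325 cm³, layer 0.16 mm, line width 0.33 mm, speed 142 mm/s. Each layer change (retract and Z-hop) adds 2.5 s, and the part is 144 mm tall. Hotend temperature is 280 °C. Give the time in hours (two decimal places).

12.67 hours

Extrusion cross-section = 0.16 × 0.33 = 0.0528 mm².
Path length: 325000 mm³ / 0.0528 mm² → 6155303 mm.
Time extruding = 6155303 / 142, so 43347.2 s.
Number of layers: 144 / 0.16 → 900 (rounded up).
Z-hop total = 900 × 2.5 = 2250 s.
Altogether 43347.2 + 2250 = 45597.2 s, i.e. 12.67 hours.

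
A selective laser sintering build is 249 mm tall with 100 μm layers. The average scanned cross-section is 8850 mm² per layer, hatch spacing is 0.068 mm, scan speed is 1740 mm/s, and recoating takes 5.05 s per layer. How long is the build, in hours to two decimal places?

55.23 hours

Number of layers: 249 / 0.1 → 2490 (rounded up).
Per-layer scan distance = 8850 / 0.068 = 130147.1 mm.
Laser time per layer: 130147.1 / 1740 → 74.7972 s.
Per-layer time: 74.7972 + 5.05 → 79.8472 s.
2490 layers × 79.8472 s/layer = 198819.528 s, i.e. 55.23 hours.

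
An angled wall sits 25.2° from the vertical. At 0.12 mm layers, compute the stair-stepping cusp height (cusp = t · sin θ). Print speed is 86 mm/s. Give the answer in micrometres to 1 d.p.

51.1 μm

sin(25.2°) = 0.4258, so cusp = 0.12 × 0.4258 = 0.051096 mm → 51.1 μm.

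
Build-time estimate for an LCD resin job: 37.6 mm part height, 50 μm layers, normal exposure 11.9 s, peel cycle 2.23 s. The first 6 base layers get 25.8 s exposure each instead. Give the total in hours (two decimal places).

Layer count = ceil(37.6 / 0.05) = 752.
Bottom layers = 6 × (25.8 + 2.23), so 168.18 s.
Normal layers = 746 × (11.9 + 2.23) = 10540.98 s.
Sum: 168.18 + 10540.98 = 10709.16 s → 2.97 hours.

2.97 hours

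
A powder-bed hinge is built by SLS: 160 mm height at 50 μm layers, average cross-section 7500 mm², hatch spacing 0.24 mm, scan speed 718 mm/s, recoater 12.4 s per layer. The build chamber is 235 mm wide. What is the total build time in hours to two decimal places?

49.71 hours

Layer count = ceil(160 / 0.05) = 3200.
Per-layer scan distance: 7500 / 0.24 → 31250 mm.
Laser time per layer = 31250 / 718 = 43.5237 s.
Per-layer time = 43.5237 + 12.4, so 55.9237 s.
3200 layers × 55.9237 s/layer = 178955.84 s, i.e. 49.71 hours.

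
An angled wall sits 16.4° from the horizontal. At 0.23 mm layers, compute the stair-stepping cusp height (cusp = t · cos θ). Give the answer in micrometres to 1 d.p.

cos(16.4°) = 0.9593, so cusp = 0.23 × 0.9593 = 0.220639 mm → 220.6 μm.

220.6 μm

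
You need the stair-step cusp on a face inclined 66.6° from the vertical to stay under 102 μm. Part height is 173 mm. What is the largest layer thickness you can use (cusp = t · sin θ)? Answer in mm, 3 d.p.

0.111 mm

t = h_c / sin θ = 0.102 / 0.9178 = 0.111 mm.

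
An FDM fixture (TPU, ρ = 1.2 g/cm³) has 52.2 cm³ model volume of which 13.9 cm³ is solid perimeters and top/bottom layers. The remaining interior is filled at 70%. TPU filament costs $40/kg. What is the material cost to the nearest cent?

Interior volume: 52.2 − 13.9 → 38.3 cm³.
Infill deposited: 0.70 × 38.3 → 26.81 cm³.
Total extruded = 13.9 + 26.81 = 40.71 cm³.
Mass: 40.71 × 1.2 → 48.852 g.
Cost = 48.852 g / 1000 × $40/kg = $1.95.

$1.95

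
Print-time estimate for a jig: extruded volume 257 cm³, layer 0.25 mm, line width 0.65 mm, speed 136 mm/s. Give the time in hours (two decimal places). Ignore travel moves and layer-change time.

3.23 hours

Extrusion cross-section = 0.25 × 0.65, so 0.1625 mm².
Path length: 257000 mm³ / 0.1625 mm² → 1581538.5 mm.
Extrusion time: 1581538.5 / 136 → 11629 s.
11629 s = 3.23 hours.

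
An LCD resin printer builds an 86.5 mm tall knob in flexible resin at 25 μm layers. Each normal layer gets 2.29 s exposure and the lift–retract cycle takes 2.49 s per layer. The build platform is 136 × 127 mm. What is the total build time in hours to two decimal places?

Layers = ⌈86.5/0.025⌉ = 3460.
Cycle time = 2.29 + 2.49, so 4.78 s.
Total = 3460 × 4.78 = 16538.8 s = 4.59 hours.

4.59 hours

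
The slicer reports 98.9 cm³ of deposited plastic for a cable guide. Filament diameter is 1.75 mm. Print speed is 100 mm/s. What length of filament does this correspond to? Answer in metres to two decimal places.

41.12 m

Cross-section of 1.75 mm filament: π·(1.75/2)² = 2.4053 mm².
L = 98900 mm³ / 2.4053 mm² = 41117.53 mm, i.e. 41.12 m.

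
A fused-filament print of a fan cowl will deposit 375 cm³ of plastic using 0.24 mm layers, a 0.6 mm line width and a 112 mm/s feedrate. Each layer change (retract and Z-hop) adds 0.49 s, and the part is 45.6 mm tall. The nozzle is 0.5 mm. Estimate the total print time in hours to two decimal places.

6.48 hours

Bead cross-section = 0.24 × 0.6 = 0.144 mm².
Total extruded path = 375000/0.144 = 2604166.7 mm.
Print-move time = 2604166.7 / 112, so 23251.5 s.
Number of layers: 45.6 / 0.24 → 190 (rounded up).
Non-print overhead = 190 × 0.49, so 93.1 s.
Total = 23251.5 + 93.1 = 23344.6 s = 6.48 hours.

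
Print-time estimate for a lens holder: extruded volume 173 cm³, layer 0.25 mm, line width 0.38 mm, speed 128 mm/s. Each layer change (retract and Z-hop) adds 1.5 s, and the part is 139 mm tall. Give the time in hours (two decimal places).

Line area = 0.25 × 0.38 = 0.095 mm².
Total extruded path = 173000/0.095 = 1821052.6 mm.
Print-move time = 1821052.6 / 128 = 14227 s.
Number of layers: 139 / 0.25 → 556 (rounded up).
Z-hop total: 556 × 1.5 → 834 s.
Altogether 14227 + 834 = 15061 s, i.e. 4.18 hours.

4.18 hours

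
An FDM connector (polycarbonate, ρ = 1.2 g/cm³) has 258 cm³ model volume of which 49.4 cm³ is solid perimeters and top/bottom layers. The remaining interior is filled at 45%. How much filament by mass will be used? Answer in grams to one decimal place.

171.9 g

Infill region: 258 − 49.4 → 208.6 cm³.
Infill volume: 0.45 × 208.6 → 93.87 cm³.
Deposited volume: 49.4 + 93.87 → 143.27 cm³.
Mass = 143.27 × 1.2 = 171.924 g.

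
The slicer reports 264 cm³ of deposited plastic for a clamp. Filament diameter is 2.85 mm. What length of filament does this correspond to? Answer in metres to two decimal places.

Cross-section of 2.85 mm filament: π·(2.85/2)² = 6.3794 mm².
L = 264000 mm³ / 6.3794 mm² = 41383.2 mm, i.e. 41.38 m.

41.38 m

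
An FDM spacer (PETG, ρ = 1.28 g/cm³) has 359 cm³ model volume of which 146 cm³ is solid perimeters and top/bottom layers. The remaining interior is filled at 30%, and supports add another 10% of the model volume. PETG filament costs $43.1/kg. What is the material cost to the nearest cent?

Volume inside the shell: 359 − 146 → 213 cm³.
Infill deposited = 0.30 × 213 = 63.9 cm³.
Support: 0.10 × 359 → 35.9 cm³.
Total printed volume = 146 + 63.9 + 35.9, so 245.8 cm³.
Mass = 245.8 × 1.28 = 314.624 g.
Cost = 314.624 g / 1000 × $43.1/kg = $13.56.

$13.56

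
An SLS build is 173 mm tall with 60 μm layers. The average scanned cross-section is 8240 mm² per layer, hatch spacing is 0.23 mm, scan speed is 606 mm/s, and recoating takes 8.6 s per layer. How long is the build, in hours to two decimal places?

54.25 hours

Layers = ⌈173/0.06⌉ = 2884.
Scan path per layer = 8240 / 0.23, so 35826.1 mm.
Laser time per layer = 35826.1 / 606 = 59.119 s.
Per-layer time: 59.119 + 8.6 → 67.719 s.
Build time = 2884 × 67.719 = 195301.596 s = 54.25 hours.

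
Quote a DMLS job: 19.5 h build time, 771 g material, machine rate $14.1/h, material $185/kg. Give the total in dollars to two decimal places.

Machine-time cost = 14.1 × 19.5 = $274.95.
Feedstock cost = 185 × 771/1000 = $142.635.
Total = 274.95 + 142.635 = 417.585 ≈ $417.59.

$417.59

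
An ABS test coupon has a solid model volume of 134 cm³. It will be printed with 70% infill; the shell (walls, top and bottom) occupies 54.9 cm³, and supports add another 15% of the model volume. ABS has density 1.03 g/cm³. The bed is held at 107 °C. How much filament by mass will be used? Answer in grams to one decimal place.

Infill region = 134 − 54.9 = 79.1 cm³.
Deposited infill = 0.70 × 79.1 = 55.37 cm³.
Support: 0.15 × 134 → 20.1 cm³.
Total extruded: 54.9 + 55.37 + 20.1 → 130.37 cm³.
Mass: 130.37 × 1.03 → 134.2811 g.

134.3 g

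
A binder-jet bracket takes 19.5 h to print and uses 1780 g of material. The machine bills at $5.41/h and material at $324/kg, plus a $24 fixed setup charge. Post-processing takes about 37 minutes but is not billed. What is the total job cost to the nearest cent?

Time charge = 5.41 × 19.5, so $105.495.
Material cost: 324 × 1780/1000 → $576.72.
Total = 105.495 + 576.72 + 24 = 706.215 ≈ $706.22.

$706.22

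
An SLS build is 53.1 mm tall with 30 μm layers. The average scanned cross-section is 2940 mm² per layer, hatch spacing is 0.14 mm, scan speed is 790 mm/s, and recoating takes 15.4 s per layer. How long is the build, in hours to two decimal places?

Layers = ⌈53.1/0.03⌉ = 1770.
Hatch length per layer: 2940 / 0.14 → 21000 mm.
Scan time per layer = 21000 / 790, so 26.5823 s.
Layer cycle = 26.5823 + 15.4 = 41.9823 s.
Build time = 1770 × 41.9823 = 74308.671 s = 20.64 hours.

20.64 hours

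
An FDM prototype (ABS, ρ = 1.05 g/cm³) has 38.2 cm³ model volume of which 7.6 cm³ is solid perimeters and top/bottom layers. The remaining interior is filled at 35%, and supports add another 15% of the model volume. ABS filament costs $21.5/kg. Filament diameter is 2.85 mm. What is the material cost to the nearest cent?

$0.54

Volume inside the shell = 38.2 − 7.6 = 30.6 cm³.
Infill volume: 0.35 × 30.6 → 10.71 cm³.
Support: 0.15 × 38.2 → 5.73 cm³.
Deposited volume = 7.6 + 10.71 + 5.73 = 24.04 cm³.
Mass: 24.04 × 1.05 → 25.242 g.
Cost = 25.242 g / 1000 × $21.5/kg = $0.54.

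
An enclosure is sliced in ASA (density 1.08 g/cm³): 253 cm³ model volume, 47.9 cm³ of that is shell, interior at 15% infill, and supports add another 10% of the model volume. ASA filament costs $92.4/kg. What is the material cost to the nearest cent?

Infill region: 253 − 47.9 → 205.1 cm³.
Infill deposited: 0.15 × 205.1 → 30.765 cm³.
Support = 0.10 × 253, so 25.3 cm³.
Deposited volume = 47.9 + 30.765 + 25.3, so 103.965 cm³.
Mass: 103.965 × 1.08 → 112.2822 g.
At $92.4/kg: 112.2822/1000 × 92.4 = $10.37.

$10.37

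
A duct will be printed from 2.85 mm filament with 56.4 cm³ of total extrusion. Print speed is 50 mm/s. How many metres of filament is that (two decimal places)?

8.84 m

Cross-section of 2.85 mm filament: π·(2.85/2)² = 6.3794 mm².
L = 56400 mm³ / 6.3794 mm² = 8840.96 mm, i.e. 8.84 m.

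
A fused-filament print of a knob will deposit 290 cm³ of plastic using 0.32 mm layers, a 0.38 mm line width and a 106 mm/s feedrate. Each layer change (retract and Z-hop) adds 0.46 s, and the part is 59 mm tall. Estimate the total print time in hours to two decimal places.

6.27 hours

Extrusion cross-section = 0.32 × 0.38 = 0.1216 mm².
Total extruded path = 290000/0.1216 = 2384868.4 mm.
Extrusion time: 2384868.4 / 106 → 22498.8 s.
Layer count = ceil(59 / 0.32) = 185.
Z-hop total = 185 × 0.46 = 85.1 s.
Altogether 22498.8 + 85.1 = 22583.9 s, i.e. 6.27 hours.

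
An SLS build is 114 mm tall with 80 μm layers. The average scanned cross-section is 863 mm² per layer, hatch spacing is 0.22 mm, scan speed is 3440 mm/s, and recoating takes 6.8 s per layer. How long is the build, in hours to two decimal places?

Layer count = ceil(114 / 0.08) = 1425.
Hatch length per layer: 863 / 0.22 → 3922.7 mm.
Laser time per layer = 3922.7 / 3440 = 1.1403 s.
Layer cycle = 1.1403 + 6.8 = 7.9403 s.
Total: 1425 × 7.9403 s = 11314.9275 s → 3.14 hours.

3.14 hours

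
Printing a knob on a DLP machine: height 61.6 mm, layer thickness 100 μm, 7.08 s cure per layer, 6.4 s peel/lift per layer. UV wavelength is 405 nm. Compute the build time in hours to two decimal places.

2.31 hours

Layers = ⌈61.6/0.1⌉ = 616.
Cycle time: 7.08 + 6.4 → 13.48 s.
Build time: 616 × 13.48 s = 8303.68 s, i.e. 2.31 hours.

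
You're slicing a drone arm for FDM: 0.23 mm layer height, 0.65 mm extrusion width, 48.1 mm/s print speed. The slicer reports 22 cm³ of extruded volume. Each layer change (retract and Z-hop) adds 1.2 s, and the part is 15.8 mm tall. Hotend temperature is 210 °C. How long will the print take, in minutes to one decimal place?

52.4 minutes

Line area = 0.23 × 0.65 = 0.1495 mm².
Total extruded path = 22000/0.1495 = 147157.2 mm.
Extrusion time: 147157.2 / 48.1 → 3059.4 s.
Number of layers: 15.8 / 0.23 → 69 (rounded up).
Layer-change overhead = 69 × 1.2 = 82.8 s.
Total = 3059.4 + 82.8 = 3142.2 s = 52.4 minutes.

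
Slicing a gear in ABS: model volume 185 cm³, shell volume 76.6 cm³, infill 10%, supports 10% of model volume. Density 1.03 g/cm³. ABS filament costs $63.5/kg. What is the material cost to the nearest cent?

Infill region = 185 − 76.6 = 108.4 cm³.
Infill deposited = 0.10 × 108.4, so 10.84 cm³.
Support: 0.10 × 185 → 18.5 cm³.
Deposited volume = 76.6 + 10.84 + 18.5, so 105.94 cm³.
Mass: 105.94 × 1.03 → 109.1182 g.
Cost = 109.1182 g / 1000 × $63.5/kg = $6.93.

$6.93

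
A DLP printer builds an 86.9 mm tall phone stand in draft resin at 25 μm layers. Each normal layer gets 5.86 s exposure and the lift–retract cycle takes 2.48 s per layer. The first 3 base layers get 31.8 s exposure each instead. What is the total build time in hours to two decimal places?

Layers = ⌈86.9/0.025⌉ = 3476.
Bottom layers = 3 × (31.8 + 2.48), so 102.84 s.
Remaining layers = 3473 × (5.86 + 2.48), so 28964.82 s.
Total = 102.84 + 28964.82 = 29067.66 s = 8.07 hours.

8.07 hours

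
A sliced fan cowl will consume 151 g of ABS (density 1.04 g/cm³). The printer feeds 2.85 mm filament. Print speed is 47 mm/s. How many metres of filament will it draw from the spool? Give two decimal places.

Volume = 151 g / 1.04 g·cm⁻³ = 145.1923 cm³ = 145192.3 mm³.
Cross-section of 2.85 mm filament: π·(2.85/2)² = 6.3794 mm².
Length = 145192.3 / 6.3794 = 22759.55 mm = 22.76 m.

22.76 m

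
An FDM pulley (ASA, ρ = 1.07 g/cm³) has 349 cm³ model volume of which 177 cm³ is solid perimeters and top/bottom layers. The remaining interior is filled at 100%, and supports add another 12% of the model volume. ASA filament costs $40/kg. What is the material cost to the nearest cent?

Volume inside the shell = 349 − 177, so 172 cm³.
Infill volume = 1.00 × 172, so 172 cm³.
Support = 0.12 × 349, so 41.88 cm³.
Total printed volume = 177 + 172 + 41.88, so 390.88 cm³.
Mass: 390.88 × 1.07 → 418.2416 g.
Cost = 418.2416 g / 1000 × $40/kg = $16.73.

$16.73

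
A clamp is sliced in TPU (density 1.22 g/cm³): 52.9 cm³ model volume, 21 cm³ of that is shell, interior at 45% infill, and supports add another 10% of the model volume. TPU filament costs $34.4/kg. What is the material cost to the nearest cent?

Infill region: 52.9 − 21 → 31.9 cm³.
Infill volume = 0.45 × 31.9, so 14.355 cm³.
Support = 0.10 × 52.9 = 5.29 cm³.
Total extruded: 21 + 14.355 + 5.29 → 40.645 cm³.
Mass = 40.645 × 1.22, so 49.5869 g.
Cost = 49.5869 g / 1000 × $34.4/kg = $1.71.

$1.71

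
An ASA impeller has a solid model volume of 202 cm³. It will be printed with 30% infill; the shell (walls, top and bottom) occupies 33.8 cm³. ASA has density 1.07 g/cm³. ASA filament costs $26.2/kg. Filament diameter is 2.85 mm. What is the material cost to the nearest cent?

Volume inside the shell: 202 − 33.8 → 168.2 cm³.
Deposited infill = 0.30 × 168.2, so 50.46 cm³.
Deposited volume = 33.8 + 50.46 = 84.26 cm³.
Mass = 84.26 × 1.07, so 90.1582 g.
At $26.2/kg: 90.1582/1000 × 26.2 = $2.36.

$2.36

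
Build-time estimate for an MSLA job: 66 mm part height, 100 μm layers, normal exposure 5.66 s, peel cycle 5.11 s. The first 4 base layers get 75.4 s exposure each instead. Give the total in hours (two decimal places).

Layers = ⌈66/0.1⌉ = 660.
Burn-in layers = 4 × (75.4 + 5.11), so 322.04 s.
Remaining layers = 656 × (5.66 + 5.11), so 7065.12 s.
Sum: 322.04 + 7065.12 = 7387.16 s → 2.05 hours.

2.05 hours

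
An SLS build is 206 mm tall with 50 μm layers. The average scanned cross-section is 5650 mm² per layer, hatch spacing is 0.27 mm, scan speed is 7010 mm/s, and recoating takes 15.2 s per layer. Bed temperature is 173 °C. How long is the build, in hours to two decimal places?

20.81 hours

Layers = ⌈206/0.05⌉ = 4120.
Scan path per layer = 5650 / 0.27, so 20925.9 mm.
Per-layer scan time = 20925.9 / 7010 = 2.9851 s.
Layer cycle: 2.9851 + 15.2 → 18.1851 s.
Build time = 4120 × 18.1851 = 74922.612 s = 20.81 hours.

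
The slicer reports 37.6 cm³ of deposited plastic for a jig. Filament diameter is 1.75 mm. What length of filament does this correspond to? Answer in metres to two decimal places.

Filament cross-section = π × (1.75/2)² = 2.4053 mm².
L = 37600 mm³ / 2.4053 mm² = 15632.15 mm, i.e. 15.63 m.

15.63 m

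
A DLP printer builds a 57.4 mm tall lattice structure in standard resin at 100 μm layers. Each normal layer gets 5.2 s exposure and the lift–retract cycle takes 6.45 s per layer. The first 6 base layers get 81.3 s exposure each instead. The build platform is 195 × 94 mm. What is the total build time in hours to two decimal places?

Number of layers: 57.4 / 0.1 → 574 (rounded up).
Bottom layers = 6 × (81.3 + 6.45) = 526.5 s.
Regular layers = 568 × (5.2 + 6.45) = 6617.2 s.
Total = 526.5 + 6617.2 = 7143.7 s = 1.98 hours.

1.98 hours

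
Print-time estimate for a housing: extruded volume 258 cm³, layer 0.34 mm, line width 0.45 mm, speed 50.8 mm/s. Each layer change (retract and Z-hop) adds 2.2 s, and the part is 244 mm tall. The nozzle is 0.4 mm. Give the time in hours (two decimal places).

9.66 hours

Line area: 0.34 × 0.45 → 0.153 mm².
Path length: 258000 mm³ / 0.153 mm² → 1686274.5 mm.
Time extruding: 1686274.5 / 50.8 → 33194.4 s.
Layer count = ceil(244 / 0.34) = 718.
Layer-change overhead: 718 × 2.2 → 1579.6 s.
Altogether 33194.4 + 1579.6 = 34774 s, i.e. 9.66 hours.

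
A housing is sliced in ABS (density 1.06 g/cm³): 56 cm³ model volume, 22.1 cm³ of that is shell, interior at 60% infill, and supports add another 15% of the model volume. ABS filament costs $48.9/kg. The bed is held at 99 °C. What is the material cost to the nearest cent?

Volume inside the shell = 56 − 22.1 = 33.9 cm³.
Deposited infill: 0.60 × 33.9 → 20.34 cm³.
Support = 0.15 × 56, so 8.4 cm³.
Deposited volume = 22.1 + 20.34 + 8.4, so 50.84 cm³.
Mass = 50.84 × 1.06 = 53.8904 g.
Cost = 53.8904 g / 1000 × $48.9/kg = $2.64.

$2.64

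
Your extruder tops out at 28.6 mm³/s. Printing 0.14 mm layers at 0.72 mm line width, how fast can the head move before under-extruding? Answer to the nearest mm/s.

284 mm/s

A = 0.14 × 0.72 = 0.1008 mm².
Max speed = 28.6 / 0.1008 = 283.73 ≈ 284 mm/s.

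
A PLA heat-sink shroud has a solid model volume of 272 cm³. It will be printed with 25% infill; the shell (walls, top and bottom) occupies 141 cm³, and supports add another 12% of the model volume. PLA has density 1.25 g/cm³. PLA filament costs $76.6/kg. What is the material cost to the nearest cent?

Interior volume = 272 − 141, so 131 cm³.
Infill deposited: 0.25 × 131 → 32.75 cm³.
Support = 0.12 × 272, so 32.64 cm³.
Total printed volume = 141 + 32.75 + 32.64, so 206.39 cm³.
Mass = 206.39 × 1.25 = 257.9875 g.
At $76.6/kg: 257.9875/1000 × 76.6 = $19.76.

$19.76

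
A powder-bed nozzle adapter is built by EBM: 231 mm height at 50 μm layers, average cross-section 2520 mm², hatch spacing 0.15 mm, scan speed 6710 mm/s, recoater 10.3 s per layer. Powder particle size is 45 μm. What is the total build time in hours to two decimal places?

16.43 hours

Layer count = ceil(231 / 0.05) = 4620.
Per-layer scan distance = 2520 / 0.15 = 16800 mm.
Per-layer scan time: 16800 / 6710 → 2.5037 s.
Time per layer = 2.5037 + 10.3, so 12.8037 s.
Total: 4620 × 12.8037 s = 59153.094 s → 16.43 hours.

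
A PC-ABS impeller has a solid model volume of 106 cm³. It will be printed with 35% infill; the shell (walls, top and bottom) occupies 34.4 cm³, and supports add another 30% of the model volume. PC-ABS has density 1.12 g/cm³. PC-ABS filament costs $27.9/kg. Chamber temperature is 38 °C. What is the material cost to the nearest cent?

Interior volume = 106 − 34.4 = 71.6 cm³.
Infill deposited = 0.35 × 71.6, so 25.06 cm³.
Support = 0.30 × 106 = 31.8 cm³.
Deposited volume = 34.4 + 25.06 + 31.8, so 91.26 cm³.
Mass = 91.26 × 1.12, so 102.2112 g.
At $27.9/kg: 102.2112/1000 × 27.9 = $2.85.

$2.85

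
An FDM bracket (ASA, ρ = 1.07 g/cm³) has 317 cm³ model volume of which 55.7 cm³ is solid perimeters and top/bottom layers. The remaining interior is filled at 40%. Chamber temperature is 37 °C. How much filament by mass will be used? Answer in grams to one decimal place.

171.4 g

Infill region = 317 − 55.7, so 261.3 cm³.
Infill deposited = 0.40 × 261.3, so 104.52 cm³.
Total printed volume = 55.7 + 104.52, so 160.22 cm³.
Mass = 160.22 × 1.07, so 171.4354 g.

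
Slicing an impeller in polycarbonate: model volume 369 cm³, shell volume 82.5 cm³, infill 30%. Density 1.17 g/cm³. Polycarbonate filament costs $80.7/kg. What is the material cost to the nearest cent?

$15.90

Volume inside the shell = 369 − 82.5 = 286.5 cm³.
Deposited infill = 0.30 × 286.5 = 85.95 cm³.
Deposited volume = 82.5 + 85.95, so 168.45 cm³.
Mass: 168.45 × 1.17 → 197.0865 g.
Cost = 197.0865 g / 1000 × $80.7/kg = $15.90.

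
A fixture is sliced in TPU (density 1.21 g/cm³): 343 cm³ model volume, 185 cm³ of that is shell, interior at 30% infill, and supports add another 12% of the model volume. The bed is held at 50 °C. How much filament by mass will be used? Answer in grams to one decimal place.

Interior volume = 343 − 185, so 158 cm³.
Infill deposited: 0.30 × 158 → 47.4 cm³.
Support = 0.12 × 343, so 41.16 cm³.
Deposited volume = 185 + 47.4 + 41.16 = 273.56 cm³.
Mass: 273.56 × 1.21 → 331.0076 g.

331.0 g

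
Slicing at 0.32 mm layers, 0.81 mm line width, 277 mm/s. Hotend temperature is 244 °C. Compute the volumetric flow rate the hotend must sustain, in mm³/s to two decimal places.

71.80

A = 0.32 × 0.81 = 0.2592 mm².
Q = v·A = 277 × 0.2592 = 71.80 mm³/s.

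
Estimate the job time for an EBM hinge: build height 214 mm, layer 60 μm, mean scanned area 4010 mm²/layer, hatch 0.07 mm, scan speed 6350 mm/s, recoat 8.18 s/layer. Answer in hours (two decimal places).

17.04 hours

Number of layers: 214 / 0.06 → 3567 (rounded up).
Scan path per layer = 4010 / 0.07, so 57285.7 mm.
Per-layer scan time: 57285.7 / 6350 → 9.0214 s.
Layer cycle: 9.0214 + 8.18 → 17.2014 s.
3567 layers × 17.2014 s/layer = 61357.3938 s, i.e. 17.04 hours.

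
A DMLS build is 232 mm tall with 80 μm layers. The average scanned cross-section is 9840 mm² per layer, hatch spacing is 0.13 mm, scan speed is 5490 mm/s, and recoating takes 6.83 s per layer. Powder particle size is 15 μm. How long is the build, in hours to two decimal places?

16.61 hours

Number of layers: 232 / 0.08 → 2900 (rounded up).
Hatch length per layer = 9840 / 0.13, so 75692.3 mm.
Scan time per layer = 75692.3 / 5490, so 13.7873 s.
Per-layer time = 13.7873 + 6.83, so 20.6173 s.
2900 layers × 20.6173 s/layer = 59790.17 s, i.e. 16.61 hours.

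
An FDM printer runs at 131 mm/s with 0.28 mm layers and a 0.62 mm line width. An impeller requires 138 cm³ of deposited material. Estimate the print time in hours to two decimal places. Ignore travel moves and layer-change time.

Bead cross-section: 0.28 × 0.62 → 0.1736 mm².
Path length: 138000 mm³ / 0.1736 mm² → 794930.9 mm.
Extrusion time = 794930.9 / 131 = 6068.2 s.
That's 6068.2 s → 1.69 hours.

1.69 hours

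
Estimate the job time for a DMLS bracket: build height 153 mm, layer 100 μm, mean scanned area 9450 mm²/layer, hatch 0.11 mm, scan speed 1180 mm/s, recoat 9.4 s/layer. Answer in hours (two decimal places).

Number of layers: 153 / 0.1 → 1530 (rounded up).
Per-layer scan distance = 9450 / 0.11, so 85909.1 mm.
Laser time per layer = 85909.1 / 1180 = 72.8043 s.
Per-layer time = 72.8043 + 9.4 = 82.2043 s.
1530 layers × 82.2043 s/layer = 125772.579 s, i.e. 34.94 hours.

34.94 hours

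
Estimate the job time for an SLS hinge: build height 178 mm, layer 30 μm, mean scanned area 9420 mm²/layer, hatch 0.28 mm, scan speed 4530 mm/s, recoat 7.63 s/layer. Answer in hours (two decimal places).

24.82 hours

Number of layers: 178 / 0.03 → 5934 (rounded up).
Per-layer scan distance: 9420 / 0.28 → 33642.9 mm.
Per-layer scan time = 33642.9 / 4530 = 7.4267 s.
Layer cycle = 7.4267 + 7.63 = 15.0567 s.
Build time = 5934 × 15.0567 = 89346.4578 s = 24.82 hours.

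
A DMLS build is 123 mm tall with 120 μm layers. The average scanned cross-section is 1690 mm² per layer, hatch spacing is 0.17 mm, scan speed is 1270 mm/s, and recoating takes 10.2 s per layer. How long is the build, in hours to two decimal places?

5.13 hours

Layers = ⌈123/0.12⌉ = 1025.
Scan path per layer: 1690 / 0.17 → 9941.2 mm.
Laser time per layer = 9941.2 / 1270, so 7.8277 s.
Per-layer time = 7.8277 + 10.2, so 18.0277 s.
Total: 1025 × 18.0277 s = 18478.3925 s → 5.13 hours.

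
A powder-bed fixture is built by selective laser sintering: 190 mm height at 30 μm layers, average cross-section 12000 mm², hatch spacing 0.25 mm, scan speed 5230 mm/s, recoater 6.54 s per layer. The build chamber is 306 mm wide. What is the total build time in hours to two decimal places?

27.65 hours

Number of layers: 190 / 0.03 → 6334 (rounded up).
Hatch length per layer: 12000 / 0.25 → 48000 mm.
Per-layer scan time = 48000 / 5230 = 9.1778 s.
Layer cycle = 9.1778 + 6.54, so 15.7178 s.
6334 layers × 15.7178 s/layer = 99556.5452 s, i.e. 27.65 hours.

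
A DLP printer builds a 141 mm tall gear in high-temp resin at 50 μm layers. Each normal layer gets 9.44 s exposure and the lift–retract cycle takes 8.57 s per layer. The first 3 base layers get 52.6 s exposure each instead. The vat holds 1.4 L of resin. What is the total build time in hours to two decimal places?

Layers = ⌈141/0.05⌉ = 2820.
Burn-in layers: 3 × (52.6 + 8.57) → 183.51 s.
Normal layers = 2817 × (9.44 + 8.57), so 50734.17 s.
Total = 183.51 + 50734.17 = 50917.68 s = 14.14 hours.

14.14 hours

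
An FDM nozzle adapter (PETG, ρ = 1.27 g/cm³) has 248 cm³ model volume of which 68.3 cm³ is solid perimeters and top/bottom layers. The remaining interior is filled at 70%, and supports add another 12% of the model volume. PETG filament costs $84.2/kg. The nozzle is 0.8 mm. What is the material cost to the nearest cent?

$23.94

Volume inside the shell: 248 − 68.3 → 179.7 cm³.
Infill deposited = 0.70 × 179.7, so 125.79 cm³.
Support = 0.12 × 248, so 29.76 cm³.
Deposited volume = 68.3 + 125.79 + 29.76 = 223.85 cm³.
Mass = 223.85 × 1.27 = 284.2895 g.
At $84.2/kg: 284.2895/1000 × 84.2 = $23.94.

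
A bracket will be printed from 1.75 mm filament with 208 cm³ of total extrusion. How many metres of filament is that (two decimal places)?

86.48 m

A = π r² = π × 0.875² = 2.4053 mm².
L = 208000 mm³ / 2.4053 mm² = 86475.7 mm, i.e. 86.48 m.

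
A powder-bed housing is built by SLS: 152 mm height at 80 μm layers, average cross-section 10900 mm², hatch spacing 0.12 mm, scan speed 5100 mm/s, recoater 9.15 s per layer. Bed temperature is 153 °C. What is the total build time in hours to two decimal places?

14.23 hours

Layer count = ceil(152 / 0.08) = 1900.
Per-layer scan distance = 10900 / 0.12, so 90833.3 mm.
Scan time per layer = 90833.3 / 5100, so 17.8105 s.
Per-layer time = 17.8105 + 9.15, so 26.9605 s.
Build time = 1900 × 26.9605 = 51224.95 s = 14.23 hours.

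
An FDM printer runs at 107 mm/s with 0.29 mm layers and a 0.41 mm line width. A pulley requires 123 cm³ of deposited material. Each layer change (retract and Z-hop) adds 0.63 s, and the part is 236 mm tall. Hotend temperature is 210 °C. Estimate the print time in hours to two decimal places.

Line area: 0.29 × 0.41 → 0.1189 mm².
Total extruded path = 123000/0.1189 = 1034482.8 mm.
Time extruding: 1034482.8 / 107 → 9668.1 s.
Number of layers: 236 / 0.29 → 814 (rounded up).
Z-hop total = 814 × 0.63 = 512.82 s.
Total = 9668.1 + 512.82 = 10180.92 s = 2.83 hours.

2.83 hours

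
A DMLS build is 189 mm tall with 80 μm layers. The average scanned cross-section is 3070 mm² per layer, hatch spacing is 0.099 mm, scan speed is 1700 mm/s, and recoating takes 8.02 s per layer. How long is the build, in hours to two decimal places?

Layers = ⌈189/0.08⌉ = 2363.
Hatch length per layer = 3070 / 0.099 = 31010.1 mm.
Per-layer scan time = 31010.1 / 1700, so 18.2412 s.
Layer cycle: 18.2412 + 8.02 → 26.2612 s.
Total: 2363 × 26.2612 s = 62055.2156 s → 17.24 hours.

17.24 hours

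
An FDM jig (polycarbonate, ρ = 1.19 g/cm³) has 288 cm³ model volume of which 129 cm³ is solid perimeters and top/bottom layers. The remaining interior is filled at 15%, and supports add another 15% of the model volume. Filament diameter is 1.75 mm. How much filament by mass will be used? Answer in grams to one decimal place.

Interior volume: 288 − 129 → 159 cm³.
Infill deposited = 0.15 × 159, so 23.85 cm³.
Support: 0.15 × 288 → 43.2 cm³.
Deposited volume: 129 + 23.85 + 43.2 → 196.05 cm³.
Mass: 196.05 × 1.19 → 233.2995 g.

233.3 g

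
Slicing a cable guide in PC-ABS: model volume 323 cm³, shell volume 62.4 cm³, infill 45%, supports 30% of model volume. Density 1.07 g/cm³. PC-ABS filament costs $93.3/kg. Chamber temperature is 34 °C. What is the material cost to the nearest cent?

Infill region: 323 − 62.4 → 260.6 cm³.
Infill deposited = 0.45 × 260.6, so 117.27 cm³.
Support = 0.30 × 323 = 96.9 cm³.
Total extruded = 62.4 + 117.27 + 96.9, so 276.57 cm³.
Mass = 276.57 × 1.07 = 295.9299 g.
Cost = 295.9299 g / 1000 × $93.3/kg = $27.61.

$27.61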